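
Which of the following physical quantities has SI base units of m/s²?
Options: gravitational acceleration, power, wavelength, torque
Checking the SI base units of each option:
  gravitational acceleration (g = GM/r²): m/s²  ✓ matches
  power (P = W/t): kg·m²/s³  ✗
  wavelength (λ = v/f): m  ✗
  torque (τ = Fr): kg·m²/s²  ✗

Only gravitational acceleration has units m/s².

Answer: gravitational acceleration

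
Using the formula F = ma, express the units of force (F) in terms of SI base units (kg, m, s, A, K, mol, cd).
Units of each symbol in F = ma:
  m (mass): kg
  a (acceleration): m/s²

Multiplying the contributions: [kg] · [m/s²]
Adding exponents of each base unit: kg: 1, m: 1, s: -2
SI base units of force: kg·m/s²

Answer: kg·m/s²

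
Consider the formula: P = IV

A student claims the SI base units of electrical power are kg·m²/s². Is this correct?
Units of each symbol in P = IV:
  I (current): A
  V (voltage, in volts): kg·m²/(s³·A)

Multiplying the contributions: [A] · [kg·m²/(s³·A)]
Adding exponents of each base unit: kg: 1, m: 2, s: -3
SI base units of electrical power: kg·m²/s³

The claimed units kg·m²/s² (exponents kg: 1, m: 2, s: -2) do not match the derived units kg·m²/s³ (exponents kg: 1, m: 2, s: -3), so the claim is incorrect.

Answer: No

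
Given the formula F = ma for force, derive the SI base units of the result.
Units of each symbol in F = ma:
  m (mass): kg
  a (acceleration): m/s²

Multiplying the contributions: [kg] · [m/s²]
Adding exponents of each base unit: kg: 1, m: 1, s: -2
SI base units of force: kg·m/s²

Answer: kg·m/s²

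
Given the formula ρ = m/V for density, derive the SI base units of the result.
Units of each symbol in ρ = m/V:
  m (mass): kg
  V (volume): m³  → in the denominator, contributes 1/m³

Multiplying the contributions: [kg] · [1/m³]
Adding exponents of each base unit: kg: 1, m: -3
SI base units of density: kg/m³

Answer: kg/m³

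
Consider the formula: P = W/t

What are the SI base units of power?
Units of each symbol in P = W/t:
  W (work): kg·m²/s²
  t (time): s  → in the denominator, contributes 1/s

Multiplying the contributions: [kg·m²/s²] · [1/s]
Adding exponents of each base unit: kg: 1, m: 2, s: -3
SI base units of power: kg·m²/s³

Answer: kg·m²/s³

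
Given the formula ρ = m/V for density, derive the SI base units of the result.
Units of each symbol in ρ = m/V:
  m (mass): kg
  V (volume): m³  → in the denominator, contributes 1/m³

Multiplying the contributions: [kg] · [1/m³]
Adding exponents of each base unit: kg: 1, m: -3
SI base units of density: kg/m³

Answer: kg/m³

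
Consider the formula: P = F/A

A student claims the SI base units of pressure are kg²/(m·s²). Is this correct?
Units of each symbol in P = F/A:
  F (force): kg·m/s²
  A (area): m²  → in the denominator, contributes 1/m²

Multiplying the contributions: [kg·m/s²] · [1/m²]
Adding exponents of each base unit: kg: 1, m: -1, s: -2
SI base units of pressure: kg/(m·s²)

The claimed units kg²/(m·s²) (exponents kg: 2, m: -1, s: -2) do not match the derived units kg/(m·s²) (exponents kg: 1, m: -1, s: -2), so the claim is incorrect.

Answer: No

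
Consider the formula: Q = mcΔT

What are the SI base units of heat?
Units of each symbol in Q = mcΔT:
  m (mass): kg
  c (specific heat capacity, in J/(kg·K)): m²/(s²·K)
  ΔT (temperature change): K

Multiplying the contributions: [kg] · [m²/(s²·K)] · [K]
Adding exponents of each base unit: kg: 1, m: 2, s: -2
SI base units of heat: kg·m²/s²

Answer: kg·m²/s²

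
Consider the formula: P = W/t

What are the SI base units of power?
Units of each symbol in P = W/t:
  W (work): kg·m²/s²
  t (time): s  → in the denominator, contributes 1/s

Multiplying the contributions: [kg·m²/s²] · [1/s]
Adding exponents of each base unit: kg: 1, m: 2, s: -3
SI base units of power: kg·m²/s³

Answer: kg·m²/s³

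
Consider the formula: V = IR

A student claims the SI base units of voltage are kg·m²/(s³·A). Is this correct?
Units of each symbol in V = IR:
  I (current): A
  R (resistance, in ohms): kg·m²/(s³·A²)

Multiplying the contributions: [A] · [kg·m²/(s³·A²)]
Adding exponents of each base unit: kg: 1, m: 2, s: -3, A: -1
SI base units of voltage: kg·m²/(s³·A)

The claimed units kg·m²/(s³·A) match the derived units, so the claim is correct.

Answer: Yes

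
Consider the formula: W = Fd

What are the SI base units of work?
Units of each symbol in W = Fd:
  F (force): kg·m/s²
  d (displacement): m

Multiplying the contributions: [kg·m/s²] · [m]
Adding exponents of each base unit: kg: 1, m: 2, s: -2
SI base units of work: kg·m²/s²

Answer: kg·m²/s²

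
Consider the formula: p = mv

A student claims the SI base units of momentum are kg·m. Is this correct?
Units of each symbol in p = mv:
  m (mass): kg
  v (velocity): m/s

Multiplying the contributions: [kg] · [m/s]
Adding exponents of each base unit: kg: 1, m: 1, s: -1
SI base units of momentum: kg·m/s

The claimed units kg·m (exponents kg: 1, m: 1) do not match the derived units kg·m/s (exponents kg: 1, m: 1, s: -1), so the claim is incorrect.

Answer: No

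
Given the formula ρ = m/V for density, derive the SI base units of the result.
Units of each symbol in ρ = m/V:
  m (mass): kg
  V (volume): m³  → in the denominator, contributes 1/m³

Multiplying the contributions: [kg] · [1/m³]
Adding exponents of each base unit: kg: 1, m: -3
SI base units of density: kg/m³

Answer: kg/m³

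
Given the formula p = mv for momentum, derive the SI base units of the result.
Units of each symbol in p = mv:
  m (mass): kg
  v (velocity): m/s

Multiplying the contributions: [kg] · [m/s]
Adding exponents of each base unit: kg: 1, m: 1, s: -1
SI base units of momentum: kg·m/s

Answer: kg·m/s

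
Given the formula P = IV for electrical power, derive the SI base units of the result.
Units of each symbol in P = IV:
  I (current): A
  V (voltage, in volts): kg·m²/(s³·A)

Multiplying the contributions: [A] · [kg·m²/(s³·A)]
Adding exponents of each base unit: kg: 1, m: 2, s: -3
SI base units of electrical power: kg·m²/s³

Answer: kg·m²/s³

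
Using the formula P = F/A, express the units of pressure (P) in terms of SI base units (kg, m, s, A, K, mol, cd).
Units of each symbol in P = F/A:
  F (force): kg·m/s²
  A (area): m²  → in the denominator, contributes 1/m²

Multiplying the contributions: [kg·m/s²] · [1/m²]
Adding exponents of each base unit: kg: 1, m: -1, s: -2
SI base units of pressure: kg/(m·s²)

Answer: kg/(m·s²)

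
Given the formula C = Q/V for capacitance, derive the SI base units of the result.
Units of each symbol in C = Q/V:
  Q (charge, in coulombs): s·A
  V (voltage, in volts): kg·m²/(s³·A)  → in the denominator, contributes s³·A/(kg·m²)

Multiplying the contributions: [s·A] · [s³·A/(kg·m²)]
Adding exponents of each base unit: kg: -1, m: -2, s: 4, A: 2
SI base units of capacitance: s⁴·A²/(kg·m²)

Answer: s⁴·A²/(kg·m²)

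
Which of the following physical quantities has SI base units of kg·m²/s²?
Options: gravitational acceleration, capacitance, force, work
Checking the SI base units of each option:
  gravitational acceleration (g = GM/r²): m/s²  ✗
  capacitance (C = Q/V): s⁴·A²/(kg·m²)  ✗
  force (F = ma): kg·m/s²  ✗
  work (W = Fd): kg·m²/s²  ✓ matches

Only work has units kg·m²/s².

Answer: work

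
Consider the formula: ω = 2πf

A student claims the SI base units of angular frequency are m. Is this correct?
Units of each symbol in ω = 2πf:
  f (frequency): 1/s
  The factor 2π is dimensionless.

Multiplying the contributions: [1/s]
Adding exponents of each base unit: s: -1
SI base units of angular frequency: 1/s

The claimed units m (exponents m: 1) do not match the derived units 1/s (exponents s: -1), so the claim is incorrect.

Answer: No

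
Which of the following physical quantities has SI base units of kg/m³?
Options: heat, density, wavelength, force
Checking the SI base units of each option:
  heat (Q = mcΔT): kg·m²/s²  ✗
  density (ρ = m/V): kg/m³  ✓ matches
  wavelength (λ = v/f): m  ✗
  force (F = ma): kg·m/s²  ✗

Only density has units kg/m³.

Answer: density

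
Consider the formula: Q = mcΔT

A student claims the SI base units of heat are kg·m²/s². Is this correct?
Units of each symbol in Q = mcΔT:
  m (mass): kg
  c (specific heat capacity, in J/(kg·K)): m²/(s²·K)
  ΔT (temperature change): K

Multiplying the contributions: [kg] · [m²/(s²·K)] · [K]
Adding exponents of each base unit: kg: 1, m: 2, s: -2
SI base units of heat: kg·m²/s²

The claimed units kg·m²/s² match the derived units, so the claim is correct.

Answer: Yes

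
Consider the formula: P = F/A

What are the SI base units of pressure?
Units of each symbol in P = F/A:
  F (force): kg·m/s²
  A (area): m²  → in the denominator, contributes 1/m²

Multiplying the contributions: [kg·m/s²] · [1/m²]
Adding exponents of each base unit: kg: 1, m: -1, s: -2
SI base units of pressure: kg/(m·s²)

Answer: kg/(m·s²)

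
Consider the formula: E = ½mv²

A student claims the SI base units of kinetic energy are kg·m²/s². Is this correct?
Units of each symbol in E = ½mv²:
  m (mass): kg
  v (speed): m/s  → to the power 2, contributes m²/s²
  The factor ½ is dimensionless.

Multiplying the contributions: [kg] · [m²/s²]
Adding exponents of each base unit: kg: 1, m: 2, s: -2
SI base units of kinetic energy: kg·m²/s²

The claimed units kg·m²/s² match the derived units, so the claim is correct.

Answer: Yes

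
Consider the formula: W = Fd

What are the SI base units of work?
Units of each symbol in W = Fd:
  F (force): kg·m/s²
  d (displacement): m

Multiplying the contributions: [kg·m/s²] · [m]
Adding exponents of each base unit: kg: 1, m: 2, s: -2
SI base units of work: kg·m²/s²

Answer: kg·m²/s²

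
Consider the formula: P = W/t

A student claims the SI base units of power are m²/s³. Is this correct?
Units of each symbol in P = W/t:
  W (work): kg·m²/s²
  t (time): s  → in the denominator, contributes 1/s

Multiplying the contributions: [kg·m²/s²] · [1/s]
Adding exponents of each base unit: kg: 1, m: 2, s: -3
SI base units of power: kg·m²/s³

The claimed units m²/s³ (exponents m: 2, s: -3) do not match the derived units kg·m²/s³ (exponents kg: 1, m: 2, s: -3), so the claim is incorrect.

Answer: No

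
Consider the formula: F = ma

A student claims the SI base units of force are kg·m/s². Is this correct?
Units of each symbol in F = ma:
  m (mass): kg
  a (acceleration): m/s²

Multiplying the contributions: [kg] · [m/s²]
Adding exponents of each base unit: kg: 1, m: 1, s: -2
SI base units of force: kg·m/s²

The claimed units kg·m/s² match the derived units, so the claim is correct.

Answer: Yes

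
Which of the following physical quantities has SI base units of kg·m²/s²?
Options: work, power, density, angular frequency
Checking the SI base units of each option:
  work (W = Fd): kg·m²/s²  ✓ matches
  power (P = W/t): kg·m²/s³  ✗
  density (ρ = m/V): kg/m³  ✗
  angular frequency (ω = 2πf): 1/s  ✗

Only work has units kg·m²/s².

Answer: work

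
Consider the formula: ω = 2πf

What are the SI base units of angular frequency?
Units of each symbol in ω = 2πf:
  f (frequency): 1/s
  The factor 2π is dimensionless.

Multiplying the contributions: [1/s]
Adding exponents of each base unit: s: -1
SI base units of angular frequency: 1/s

Answer: 1/s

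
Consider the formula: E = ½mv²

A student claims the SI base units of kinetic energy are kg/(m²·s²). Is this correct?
Units of each symbol in E = ½mv²:
  m (mass): kg
  v (speed): m/s  → to the power 2, contributes m²/s²
  The factor ½ is dimensionless.

Multiplying the contributions: [kg] · [m²/s²]
Adding exponents of each base unit: kg: 1, m: 2, s: -2
SI base units of kinetic energy: kg·m²/s²

The claimed units kg/(m²·s²) (exponents kg: 1, m: -2, s: -2) do not match the derived units kg·m²/s² (exponents kg: 1, m: 2, s: -2), so the claim is incorrect.

Answer: No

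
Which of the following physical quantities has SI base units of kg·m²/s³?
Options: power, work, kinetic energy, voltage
Checking the SI base units of each option:
  power (P = W/t): kg·m²/s³  ✓ matches
  work (W = Fd): kg·m²/s²  ✗
  kinetic energy (E = ½mv²): kg·m²/s²  ✗
  voltage (V = IR): kg·m²/(s³·A)  ✗

Only power has units kg·m²/s³.

Answer: power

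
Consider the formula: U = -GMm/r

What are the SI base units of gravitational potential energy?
Units of each symbol in U = -GMm/r:
  G (gravitational constant): m³/(kg·s²)
  M (mass): kg
  m (mass): kg
  r (distance): m  → in the denominator, contributes 1/m
  The minus sign does not affect the units.

Multiplying the contributions: [m³/(kg·s²)] · [kg] · [kg] · [1/m]
Adding exponents of each base unit: kg: 1, m: 2, s: -2
SI base units of gravitational potential energy: kg·m²/s²

Answer: kg·m²/s²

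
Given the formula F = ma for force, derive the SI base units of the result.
Units of each symbol in F = ma:
  m (mass): kg
  a (acceleration): m/s²

Multiplying the contributions: [kg] · [m/s²]
Adding exponents of each base unit: kg: 1, m: 1, s: -2
SI base units of force: kg·m/s²

Answer: kg·m/s²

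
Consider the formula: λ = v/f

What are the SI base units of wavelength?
Units of each symbol in λ = v/f:
  v (wave speed): m/s
  f (frequency): 1/s  → in the denominator, contributes s

Multiplying the contributions: [m/s] · [s]
Adding exponents of each base unit: m: 1
SI base units of wavelength: m

Answer: m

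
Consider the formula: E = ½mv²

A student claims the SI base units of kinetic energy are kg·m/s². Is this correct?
Units of each symbol in E = ½mv²:
  m (mass): kg
  v (speed): m/s  → to the power 2, contributes m²/s²
  The factor ½ is dimensionless.

Multiplying the contributions: [kg] · [m²/s²]
Adding exponents of each base unit: kg: 1, m: 2, s: -2
SI base units of kinetic energy: kg·m²/s²

The claimed units kg·m/s² (exponents kg: 1, m: 1, s: -2) do not match the derived units kg·m²/s² (exponents kg: 1, m: 2, s: -2), so the claim is incorrect.

Answer: No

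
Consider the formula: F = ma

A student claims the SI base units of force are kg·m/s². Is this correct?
Units of each symbol in F = ma:
  m (mass): kg
  a (acceleration): m/s²

Multiplying the contributions: [kg] · [m/s²]
Adding exponents of each base unit: kg: 1, m: 1, s: -2
SI base units of force: kg·m/s²

The claimed units kg·m/s² match the derived units, so the claim is correct.

Answer: Yes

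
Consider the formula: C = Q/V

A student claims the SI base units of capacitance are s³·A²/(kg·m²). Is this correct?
Units of each symbol in C = Q/V:
  Q (charge, in coulombs): s·A
  V (voltage, in volts): kg·m²/(s³·A)  → in the denominator, contributes s³·A/(kg·m²)

Multiplying the contributions: [s·A] · [s³·A/(kg·m²)]
Adding exponents of each base unit: kg: -1, m: -2, s: 4, A: 2
SI base units of capacitance: s⁴·A²/(kg·m²)

The claimed units s³·A²/(kg·m²) (exponents kg: -1, m: -2, s: 3, A: 2) do not match the derived units s⁴·A²/(kg·m²) (exponents kg: -1, m: -2, s: 4, A: 2), so the claim is incorrect.

Answer: No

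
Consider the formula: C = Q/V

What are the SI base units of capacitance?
Units of each symbol in C = Q/V:
  Q (charge, in coulombs): s·A
  V (voltage, in volts): kg·m²/(s³·A)  → in the denominator, contributes s³·A/(kg·m²)

Multiplying the contributions: [s·A] · [s³·A/(kg·m²)]
Adding exponents of each base unit: kg: -1, m: -2, s: 4, A: 2
SI base units of capacitance: s⁴·A²/(kg·m²)

Answer: s⁴·A²/(kg·m²)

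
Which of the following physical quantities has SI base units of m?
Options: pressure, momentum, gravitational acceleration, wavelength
Checking the SI base units of each option:
  pressure (P = F/A): kg/(m·s²)  ✗
  momentum (p = mv): kg·m/s  ✗
  gravitational acceleration (g = GM/r²): m/s²  ✗
  wavelength (λ = v/f): m  ✓ matches

Only wavelength has units m.

Answer: wavelength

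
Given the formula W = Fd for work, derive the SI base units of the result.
Units of each symbol in W = Fd:
  F (force): kg·m/s²
  d (displacement): m

Multiplying the contributions: [kg·m/s²] · [m]
Adding exponents of each base unit: kg: 1, m: 2, s: -2
SI base units of work: kg·m²/s²

Answer: kg·m²/s²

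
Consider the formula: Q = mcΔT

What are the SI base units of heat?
Units of each symbol in Q = mcΔT:
  m (mass): kg
  c (specific heat capacity, in J/(kg·K)): m²/(s²·K)
  ΔT (temperature change): K

Multiplying the contributions: [kg] · [m²/(s²·K)] · [K]
Adding exponents of each base unit: kg: 1, m: 2, s: -2
SI base units of heat: kg·m²/s²

Answer: kg·m²/s²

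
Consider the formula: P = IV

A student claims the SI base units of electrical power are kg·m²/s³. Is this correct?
Units of each symbol in P = IV:
  I (current): A
  V (voltage, in volts): kg·m²/(s³·A)

Multiplying the contributions: [A] · [kg·m²/(s³·A)]
Adding exponents of each base unit: kg: 1, m: 2, s: -3
SI base units of electrical power: kg·m²/s³

The claimed units kg·m²/s³ match the derived units, so the claim is correct.

Answer: Yes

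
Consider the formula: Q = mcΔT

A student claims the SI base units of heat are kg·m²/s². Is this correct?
Units of each symbol in Q = mcΔT:
  m (mass): kg
  c (specific heat capacity, in J/(kg·K)): m²/(s²·K)
  ΔT (temperature change): K

Multiplying the contributions: [kg] · [m²/(s²·K)] · [K]
Adding exponents of each base unit: kg: 1, m: 2, s: -2
SI base units of heat: kg·m²/s²

The claimed units kg·m²/s² match the derived units, so the claim is correct.

Answer: Yes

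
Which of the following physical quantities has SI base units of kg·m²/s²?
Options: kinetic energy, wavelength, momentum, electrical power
Checking the SI base units of each option:
  kinetic energy (E = ½mv²): kg·m²/s²  ✓ matches
  wavelength (λ = v/f): m  ✗
  momentum (p = mv): kg·m/s  ✗
  electrical power (P = IV): kg·m²/s³  ✗

Only kinetic energy has units kg·m²/s².

Answer: kinetic energy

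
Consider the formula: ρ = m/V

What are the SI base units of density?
Units of each symbol in ρ = m/V:
  m (mass): kg
  V (volume): m³  → in the denominator, contributes 1/m³

Multiplying the contributions: [kg] · [1/m³]
Adding exponents of each base unit: kg: 1, m: -3
SI base units of density: kg/m³

Answer: kg/m³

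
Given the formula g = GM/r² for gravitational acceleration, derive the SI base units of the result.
Units of each symbol in g = GM/r²:
  G (gravitational constant): m³/(kg·s²)
  M (mass): kg
  r (distance): m  → to the power 2 in the denominator, contributes 1/m²

Multiplying the contributions: [m³/(kg·s²)] · [kg] · [1/m²]
Adding exponents of each base unit: m: 1, s: -2
SI base units of gravitational acceleration: m/s²

Answer: m/s²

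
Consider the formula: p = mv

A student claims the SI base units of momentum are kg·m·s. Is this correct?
Units of each symbol in p = mv:
  m (mass): kg
  v (velocity): m/s

Multiplying the contributions: [kg] · [m/s]
Adding exponents of each base unit: kg: 1, m: 1, s: -1
SI base units of momentum: kg·m/s

The claimed units kg·m·s (exponents kg: 1, m: 1, s: 1) do not match the derived units kg·m/s (exponents kg: 1, m: 1, s: -1), so the claim is incorrect.

Answer: No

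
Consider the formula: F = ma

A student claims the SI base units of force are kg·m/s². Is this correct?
Units of each symbol in F = ma:
  m (mass): kg
  a (acceleration): m/s²

Multiplying the contributions: [kg] · [m/s²]
Adding exponents of each base unit: kg: 1, m: 1, s: -2
SI base units of force: kg·m/s²

The claimed units kg·m/s² match the derived units, so the claim is correct.

Answer: Yes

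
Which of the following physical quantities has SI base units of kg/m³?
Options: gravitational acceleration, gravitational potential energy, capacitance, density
Checking the SI base units of each option:
  gravitational acceleration (g = GM/r²): m/s²  ✗
  gravitational potential energy (U = -GMm/r): kg·m²/s²  ✗
  capacitance (C = Q/V): s⁴·A²/(kg·m²)  ✗
  density (ρ = m/V): kg/m³  ✓ matches

Only density has units kg/m³.

Answer: density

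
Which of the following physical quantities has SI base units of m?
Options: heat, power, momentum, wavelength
Checking the SI base units of each option:
  heat (Q = mcΔT): kg·m²/s²  ✗
  power (P = W/t): kg·m²/s³  ✗
  momentum (p = mv): kg·m/s  ✗
  wavelength (λ = v/f): m  ✓ matches

Only wavelength has units m.

Answer: wavelength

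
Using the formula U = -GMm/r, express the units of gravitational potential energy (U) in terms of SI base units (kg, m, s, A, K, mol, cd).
Units of each symbol in U = -GMm/r:
  G (gravitational constant): m³/(kg·s²)
  M (mass): kg
  m (mass): kg
  r (distance): m  → in the denominator, contributes 1/m
  The minus sign does not affect the units.

Multiplying the contributions: [m³/(kg·s²)] · [kg] · [kg] · [1/m]
Adding exponents of each base unit: kg: 1, m: 2, s: -2
SI base units of gravitational potential energy: kg·m²/s²

Answer: kg·m²/s²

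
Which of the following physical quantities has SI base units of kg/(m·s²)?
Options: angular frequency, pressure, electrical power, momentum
Checking the SI base units of each option:
  angular frequency (ω = 2πf): 1/s  ✗
  pressure (P = F/A): kg/(m·s²)  ✓ matches
  electrical power (P = IV): kg·m²/s³  ✗
  momentum (p = mv): kg·m/s  ✗

Only pressure has units kg/(m·s²).

Answer: pressure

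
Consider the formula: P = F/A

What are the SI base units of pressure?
Units of each symbol in P = F/A:
  F (force): kg·m/s²
  A (area): m²  → in the denominator, contributes 1/m²

Multiplying the contributions: [kg·m/s²] · [1/m²]
Adding exponents of each base unit: kg: 1, m: -1, s: -2
SI base units of pressure: kg/(m·s²)

Answer: kg/(m·s²)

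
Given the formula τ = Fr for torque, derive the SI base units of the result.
Units of each symbol in τ = Fr:
  F (force): kg·m/s²
  r (lever arm): m

Multiplying the contributions: [kg·m/s²] · [m]
Adding exponents of each base unit: kg: 1, m: 2, s: -2
SI base units of torque: kg·m²/s²

Answer: kg·m²/s²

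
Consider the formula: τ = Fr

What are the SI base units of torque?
Units of each symbol in τ = Fr:
  F (force): kg·m/s²
  r (lever arm): m

Multiplying the contributions: [kg·m/s²] · [m]
Adding exponents of each base unit: kg: 1, m: 2, s: -2
SI base units of torque: kg·m²/s²

Answer: kg·m²/s²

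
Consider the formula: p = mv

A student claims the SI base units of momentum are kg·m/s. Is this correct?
Units of each symbol in p = mv:
  m (mass): kg
  v (velocity): m/s

Multiplying the contributions: [kg] · [m/s]
Adding exponents of each base unit: kg: 1, m: 1, s: -1
SI base units of momentum: kg·m/s

The claimed units kg·m/s match the derived units, so the claim is correct.

Answer: Yes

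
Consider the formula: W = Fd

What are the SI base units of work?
Units of each symbol in W = Fd:
  F (force): kg·m/s²
  d (displacement): m

Multiplying the contributions: [kg·m/s²] · [m]
Adding exponents of each base unit: kg: 1, m: 2, s: -2
SI base units of work: kg·m²/s²

Answer: kg·m²/s²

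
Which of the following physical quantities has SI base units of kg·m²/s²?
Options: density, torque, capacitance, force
Checking the SI base units of each option:
  density (ρ = m/V): kg/m³  ✗
  torque (τ = Fr): kg·m²/s²  ✓ matches
  capacitance (C = Q/V): s⁴·A²/(kg·m²)  ✗
  force (F = ma): kg·m/s²  ✗

Only torque has units kg·m²/s².

Answer: torque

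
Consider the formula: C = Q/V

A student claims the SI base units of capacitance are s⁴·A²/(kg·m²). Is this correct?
Units of each symbol in C = Q/V:
  Q (charge, in coulombs): s·A
  V (voltage, in volts): kg·m²/(s³·A)  → in the denominator, contributes s³·A/(kg·m²)

Multiplying the contributions: [s·A] · [s³·A/(kg·m²)]
Adding exponents of each base unit: kg: -1, m: -2, s: 4, A: 2
SI base units of capacitance: s⁴·A²/(kg·m²)

The claimed units s⁴·A²/(kg·m²) match the derived units, so the claim is correct.

Answer: Yes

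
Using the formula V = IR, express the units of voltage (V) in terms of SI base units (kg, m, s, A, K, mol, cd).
Units of each symbol in V = IR:
  I (current): A
  R (resistance, in ohms): kg·m²/(s³·A²)

Multiplying the contributions: [A] · [kg·m²/(s³·A²)]
Adding exponents of each base unit: kg: 1, m: 2, s: -3, A: -1
SI base units of voltage: kg·m²/(s³·A)

Answer: kg·m²/(s³·A)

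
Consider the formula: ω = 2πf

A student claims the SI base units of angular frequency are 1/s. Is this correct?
Units of each symbol in ω = 2πf:
  f (frequency): 1/s
  The factor 2π is dimensionless.

Multiplying the contributions: [1/s]
Adding exponents of each base unit: s: -1
SI base units of angular frequency: 1/s

The claimed units 1/s match the derived units, so the claim is correct.

Answer: Yes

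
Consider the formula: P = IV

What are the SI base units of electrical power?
Units of each symbol in P = IV:
  I (current): A
  V (voltage, in volts): kg·m²/(s³·A)

Multiplying the contributions: [A] · [kg·m²/(s³·A)]
Adding exponents of each base unit: kg: 1, m: 2, s: -3
SI base units of electrical power: kg·m²/s³

Answer: kg·m²/s³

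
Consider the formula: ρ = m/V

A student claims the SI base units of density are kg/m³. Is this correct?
Units of each symbol in ρ = m/V:
  m (mass): kg
  V (volume): m³  → in the denominator, contributes 1/m³

Multiplying the contributions: [kg] · [1/m³]
Adding exponents of each base unit: kg: 1, m: -3
SI base units of density: kg/m³

The claimed units kg/m³ match the derived units, so the claim is correct.

Answer: Yes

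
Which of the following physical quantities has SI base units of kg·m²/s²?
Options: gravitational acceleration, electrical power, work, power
Checking the SI base units of each option:
  gravitational acceleration (g = GM/r²): m/s²  ✗
  electrical power (P = IV): kg·m²/s³  ✗
  work (W = Fd): kg·m²/s²  ✓ matches
  power (P = W/t): kg·m²/s³  ✗

Only work has units kg·m²/s².

Answer: work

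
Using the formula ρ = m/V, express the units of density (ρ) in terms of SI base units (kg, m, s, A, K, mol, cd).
Units of each symbol in ρ = m/V:
  m (mass): kg
  V (volume): m³  → in the denominator, contributes 1/m³

Multiplying the contributions: [kg] · [1/m³]
Adding exponents of each base unit: kg: 1, m: -3
SI base units of density: kg/m³

Answer: kg/m³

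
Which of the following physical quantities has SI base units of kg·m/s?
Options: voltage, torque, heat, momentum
Checking the SI base units of each option:
  voltage (V = IR): kg·m²/(s³·A)  ✗
  torque (τ = Fr): kg·m²/s²  ✗
  heat (Q = mcΔT): kg·m²/s²  ✗
  momentum (p = mv): kg·m/s  ✓ matches

Only momentum has units kg·m/s.

Answer: momentum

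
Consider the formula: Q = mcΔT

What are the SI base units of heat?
Units of each symbol in Q = mcΔT:
  m (mass): kg
  c (specific heat capacity, in J/(kg·K)): m²/(s²·K)
  ΔT (temperature change): K

Multiplying the contributions: [kg] · [m²/(s²·K)] · [K]
Adding exponents of each base unit: kg: 1, m: 2, s: -2
SI base units of heat: kg·m²/s²

Answer: kg·m²/s²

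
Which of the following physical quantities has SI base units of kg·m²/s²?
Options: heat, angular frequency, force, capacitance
Checking the SI base units of each option:
  heat (Q = mcΔT): kg·m²/s²  ✓ matches
  angular frequency (ω = 2πf): 1/s  ✗
  force (F = ma): kg·m/s²  ✗
  capacitance (C = Q/V): s⁴·A²/(kg·m²)  ✗

Only heat has units kg·m²/s².

Answer: heat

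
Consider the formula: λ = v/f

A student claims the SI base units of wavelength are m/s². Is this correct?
Units of each symbol in λ = v/f:
  v (wave speed): m/s
  f (frequency): 1/s  → in the denominator, contributes s

Multiplying the contributions: [m/s] · [s]
Adding exponents of each base unit: m: 1
SI base units of wavelength: m

The claimed units m/s² (exponents m: 1, s: -2) do not match the derived units m (exponents m: 1), so the claim is incorrect.

Answer: No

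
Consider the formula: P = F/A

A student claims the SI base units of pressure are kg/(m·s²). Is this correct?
Units of each symbol in P = F/A:
  F (force): kg·m/s²
  A (area): m²  → in the denominator, contributes 1/m²

Multiplying the contributions: [kg·m/s²] · [1/m²]
Adding exponents of each base unit: kg: 1, m: -1, s: -2
SI base units of pressure: kg/(m·s²)

The claimed units kg/(m·s²) match the derived units, so the claim is correct.

Answer: Yes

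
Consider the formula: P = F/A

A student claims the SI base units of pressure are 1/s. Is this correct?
Units of each symbol in P = F/A:
  F (force): kg·m/s²
  A (area): m²  → in the denominator, contributes 1/m²

Multiplying the contributions: [kg·m/s²] · [1/m²]
Adding exponents of each base unit: kg: 1, m: -1, s: -2
SI base units of pressure: kg/(m·s²)

The claimed units 1/s (exponents s: -1) do not match the derived units kg/(m·s²) (exponents kg: 1, m: -1, s: -2), so the claim is incorrect.

Answer: No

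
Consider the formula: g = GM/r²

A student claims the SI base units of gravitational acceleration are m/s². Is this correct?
Units of each symbol in g = GM/r²:
  G (gravitational constant): m³/(kg·s²)
  M (mass): kg
  r (distance): m  → to the power 2 in the denominator, contributes 1/m²

Multiplying the contributions: [m³/(kg·s²)] · [kg] · [1/m²]
Adding exponents of each base unit: m: 1, s: -2
SI base units of gravitational acceleration: m/s²

The claimed units m/s² match the derived units, so the claim is correct.

Answer: Yes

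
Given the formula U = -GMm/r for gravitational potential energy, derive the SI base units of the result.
Units of each symbol in U = -GMm/r:
  G (gravitational constant): m³/(kg·s²)
  M (mass): kg
  m (mass): kg
  r (distance): m  → in the denominator, contributes 1/m
  The minus sign does not affect the units.

Multiplying the contributions: [m³/(kg·s²)] · [kg] · [kg] · [1/m]
Adding exponents of each base unit: kg: 1, m: 2, s: -2
SI base units of gravitational potential energy: kg·m²/s²

Answer: kg·m²/s²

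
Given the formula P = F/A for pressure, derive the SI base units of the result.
Units of each symbol in P = F/A:
  F (force): kg·m/s²
  A (area): m²  → in the denominator, contributes 1/m²

Multiplying the contributions: [kg·m/s²] · [1/m²]
Adding exponents of each base unit: kg: 1, m: -1, s: -2
SI base units of pressure: kg/(m·s²)

Answer: kg/(m·s²)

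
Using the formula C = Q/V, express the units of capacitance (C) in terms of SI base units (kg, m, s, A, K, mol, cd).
Units of each symbol in C = Q/V:
  Q (charge, in coulombs): s·A
  V (voltage, in volts): kg·m²/(s³·A)  → in the denominator, contributes s³·A/(kg·m²)

Multiplying the contributions: [s·A] · [s³·A/(kg·m²)]
Adding exponents of each base unit: kg: -1, m: -2, s: 4, A: 2
SI base units of capacitance: s⁴·A²/(kg·m²)

Answer: s⁴·A²/(kg·m²)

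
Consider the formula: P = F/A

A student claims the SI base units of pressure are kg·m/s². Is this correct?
Units of each symbol in P = F/A:
  F (force): kg·m/s²
  A (area): m²  → in the denominator, contributes 1/m²

Multiplying the contributions: [kg·m/s²] · [1/m²]
Adding exponents of each base unit: kg: 1, m: -1, s: -2
SI base units of pressure: kg/(m·s²)

The claimed units kg·m/s² (exponents kg: 1, m: 1, s: -2) do not match the derived units kg/(m·s²) (exponents kg: 1, m: -1, s: -2), so the claim is incorrect.

Answer: No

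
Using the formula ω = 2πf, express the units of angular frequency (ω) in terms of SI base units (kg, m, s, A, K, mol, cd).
Units of each symbol in ω = 2πf:
  f (frequency): 1/s
  The factor 2π is dimensionless.

Multiplying the contributions: [1/s]
Adding exponents of each base unit: s: -1
SI base units of angular frequency: 1/s

Answer: 1/s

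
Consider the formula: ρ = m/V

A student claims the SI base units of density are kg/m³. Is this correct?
Units of each symbol in ρ = m/V:
  m (mass): kg
  V (volume): m³  → in the denominator, contributes 1/m³

Multiplying the contributions: [kg] · [1/m³]
Adding exponents of each base unit: kg: 1, m: -3
SI base units of density: kg/m³

The claimed units kg/m³ match the derived units, so the claim is correct.

Answer: Yes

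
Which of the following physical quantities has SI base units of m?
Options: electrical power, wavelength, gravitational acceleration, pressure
Checking the SI base units of each option:
  electrical power (P = IV): kg·m²/s³  ✗
  wavelength (λ = v/f): m  ✓ matches
  gravitational acceleration (g = GM/r²): m/s²  ✗
  pressure (P = F/A): kg/(m·s²)  ✗

Only wavelength has units m.

Answer: wavelength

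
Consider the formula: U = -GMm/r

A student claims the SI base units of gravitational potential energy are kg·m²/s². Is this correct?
Units of each symbol in U = -GMm/r:
  G (gravitational constant): m³/(kg·s²)
  M (mass): kg
  m (mass): kg
  r (distance): m  → in the denominator, contributes 1/m
  The minus sign does not affect the units.

Multiplying the contributions: [m³/(kg·s²)] · [kg] · [kg] · [1/m]
Adding exponents of each base unit: kg: 1, m: 2, s: -2
SI base units of gravitational potential energy: kg·m²/s²

The claimed units kg·m²/s² match the derived units, so the claim is correct.

Answer: Yes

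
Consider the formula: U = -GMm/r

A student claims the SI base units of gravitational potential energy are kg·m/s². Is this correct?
Units of each symbol in U = -GMm/r:
  G (gravitational constant): m³/(kg·s²)
  M (mass): kg
  m (mass): kg
  r (distance): m  → in the denominator, contributes 1/m
  The minus sign does not affect the units.

Multiplying the contributions: [m³/(kg·s²)] · [kg] · [kg] · [1/m]
Adding exponents of each base unit: kg: 1, m: 2, s: -2
SI base units of gravitational potential energy: kg·m²/s²

The claimed units kg·m/s² (exponents kg: 1, m: 1, s: -2) do not match the derived units kg·m²/s² (exponents kg: 1, m: 2, s: -2), so the claim is incorrect.

Answer: No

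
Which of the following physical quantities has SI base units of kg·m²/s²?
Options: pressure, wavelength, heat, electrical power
Checking the SI base units of each option:
  pressure (P = F/A): kg/(m·s²)  ✗
  wavelength (λ = v/f): m  ✗
  heat (Q = mcΔT): kg·m²/s²  ✓ matches
  electrical power (P = IV): kg·m²/s³  ✗

Only heat has units kg·m²/s².

Answer: heat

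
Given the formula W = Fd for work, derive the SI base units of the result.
Units of each symbol in W = Fd:
  F (force): kg·m/s²
  d (displacement): m

Multiplying the contributions: [kg·m/s²] · [m]
Adding exponents of each base unit: kg: 1, m: 2, s: -2
SI base units of work: kg·m²/s²

Answer: kg·m²/s²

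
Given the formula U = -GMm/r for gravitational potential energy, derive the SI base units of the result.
Units of each symbol in U = -GMm/r:
  G (gravitational constant): m³/(kg·s²)
  M (mass): kg
  m (mass): kg
  r (distance): m  → in the denominator, contributes 1/m
  The minus sign does not affect the units.

Multiplying the contributions: [m³/(kg·s²)] · [kg] · [kg] · [1/m]
Adding exponents of each base unit: kg: 1, m: 2, s: -2
SI base units of gravitational potential energy: kg·m²/s²

Answer: kg·m²/s²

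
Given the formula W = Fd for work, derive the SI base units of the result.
Units of each symbol in W = Fd:
  F (force): kg·m/s²
  d (displacement): m

Multiplying the contributions: [kg·m/s²] · [m]
Adding exponents of each base unit: kg: 1, m: 2, s: -2
SI base units of work: kg·m²/s²

Answer: kg·m²/s²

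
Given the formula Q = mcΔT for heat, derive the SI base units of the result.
Units of each symbol in Q = mcΔT:
  m (mass): kg
  c (specific heat capacity, in J/(kg·K)): m²/(s²·K)
  ΔT (temperature change): K

Multiplying the contributions: [kg] · [m²/(s²·K)] · [K]
Adding exponents of each base unit: kg: 1, m: 2, s: -2
SI base units of heat: kg·m²/s²

Answer: kg·m²/s²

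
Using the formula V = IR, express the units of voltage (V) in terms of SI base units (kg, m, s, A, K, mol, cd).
Units of each symbol in V = IR:
  I (current): A
  R (resistance, in ohms): kg·m²/(s³·A²)

Multiplying the contributions: [A] · [kg·m²/(s³·A²)]
Adding exponents of each base unit: kg: 1, m: 2, s: -3, A: -1
SI base units of voltage: kg·m²/(s³·A)

Answer: kg·m²/(s³·A)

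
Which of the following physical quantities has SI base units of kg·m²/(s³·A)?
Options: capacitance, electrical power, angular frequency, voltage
Checking the SI base units of each option:
  capacitance (C = Q/V): s⁴·A²/(kg·m²)  ✗
  electrical power (P = IV): kg·m²/s³  ✗
  angular frequency (ω = 2πf): 1/s  ✗
  voltage (V = IR): kg·m²/(s³·A)  ✓ matches

Only voltage has units kg·m²/(s³·A).

Answer: voltage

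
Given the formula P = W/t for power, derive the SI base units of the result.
Units of each symbol in P = W/t:
  W (work): kg·m²/s²
  t (time): s  → in the denominator, contributes 1/s

Multiplying the contributions: [kg·m²/s²] · [1/s]
Adding exponents of each base unit: kg: 1, m: 2, s: -3
SI base units of power: kg·m²/s³

Answer: kg·m²/s³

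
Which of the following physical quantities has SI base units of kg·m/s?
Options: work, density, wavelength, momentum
Checking the SI base units of each option:
  work (W = Fd): kg·m²/s²  ✗
  density (ρ = m/V): kg/m³  ✗
  wavelength (λ = v/f): m  ✗
  momentum (p = mv): kg·m/s  ✓ matches

Only momentum has units kg·m/s.

Answer: momentum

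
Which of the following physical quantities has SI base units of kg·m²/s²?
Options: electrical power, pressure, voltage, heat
Checking the SI base units of each option:
  electrical power (P = IV): kg·m²/s³  ✗
  pressure (P = F/A): kg/(m·s²)  ✗
  voltage (V = IR): kg·m²/(s³·A)  ✗
  heat (Q = mcΔT): kg·m²/s²  ✓ matches

Only heat has units kg·m²/s².

Answer: heat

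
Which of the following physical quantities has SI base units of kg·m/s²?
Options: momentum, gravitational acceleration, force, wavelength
Checking the SI base units of each option:
  momentum (p = mv): kg·m/s  ✗
  gravitational acceleration (g = GM/r²): m/s²  ✗
  force (F = ma): kg·m/s²  ✓ matches
  wavelength (λ = v/f): m  ✗

Only force has units kg·m/s².

Answer: force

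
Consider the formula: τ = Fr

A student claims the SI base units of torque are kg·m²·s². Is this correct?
Units of each symbol in τ = Fr:
  F (force): kg·m/s²
  r (lever arm): m

Multiplying the contributions: [kg·m/s²] · [m]
Adding exponents of each base unit: kg: 1, m: 2, s: -2
SI base units of torque: kg·m²/s²

The claimed units kg·m²·s² (exponents kg: 1, m: 2, s: 2) do not match the derived units kg·m²/s² (exponents kg: 1, m: 2, s: -2), so the claim is incorrect.

Answer: No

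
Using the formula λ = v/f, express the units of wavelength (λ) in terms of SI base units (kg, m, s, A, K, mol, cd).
Units of each symbol in λ = v/f:
  v (wave speed): m/s
  f (frequency): 1/s  → in the denominator, contributes s

Multiplying the contributions: [m/s] · [s]
Adding exponents of each base unit: m: 1
SI base units of wavelength: m

Answer: m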